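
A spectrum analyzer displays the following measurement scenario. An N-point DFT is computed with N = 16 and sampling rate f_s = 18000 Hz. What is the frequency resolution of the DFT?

DFT frequency resolution = f_s / N
= 18000 / 16 = 1125 Hz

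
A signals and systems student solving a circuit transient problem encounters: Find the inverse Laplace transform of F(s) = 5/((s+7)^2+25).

Standard pair: w/((s+a)^2+w^2) <-> e^(-at)*sin(wt)*u(t)
With a=7, w=5: f(t) = e^(-7t)*sin(5t)*u(t)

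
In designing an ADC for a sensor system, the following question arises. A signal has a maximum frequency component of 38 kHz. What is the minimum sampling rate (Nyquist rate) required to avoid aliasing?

By the Nyquist-Shannon sampling theorem,
the minimum sampling rate (Nyquist rate) must be at least 2 * f_max.
Nyquist rate = 2 * 38 kHz = 76 kHz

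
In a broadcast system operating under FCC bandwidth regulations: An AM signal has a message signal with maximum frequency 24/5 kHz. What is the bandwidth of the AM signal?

In AM (double-sideband), the bandwidth is twice the message frequency.
BW = 2 * f_m = 2 * 24/5 kHz = 48/5 kHz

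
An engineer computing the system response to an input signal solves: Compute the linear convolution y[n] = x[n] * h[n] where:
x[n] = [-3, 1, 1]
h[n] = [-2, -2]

y[n] = sum_k x[k]*h[n-k]. Output length = len(x) + len(h) - 1 = 3 + 2 - 1 = 4.
y[0] = -3*-2 = 6
y[1] = 1*-2 + -3*-2 = 4
y[2] = 1*-2 + 1*-2 = -4
y[3] = 1*-2 = -2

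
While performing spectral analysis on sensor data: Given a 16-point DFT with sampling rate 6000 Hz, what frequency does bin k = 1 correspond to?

The frequency of DFT bin k is: f_k = k * f_s / N
f_1 = 1 * 6000 / 16 = 375 Hz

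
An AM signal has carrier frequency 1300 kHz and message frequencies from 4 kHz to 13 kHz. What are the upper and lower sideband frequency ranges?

Upper sideband (USB) = fc + [fm_low, fm_high] = 1300 + [4, 13] = [1304, 1313] kHz
Lower sideband (LSB) = fc - [fm_high, fm_low] = 1300 - [13, 4] = [1287, 1296] kHz
Total occupied spectrum: 1287 kHz to 1313 kHz (plus carrier at 1300 kHz)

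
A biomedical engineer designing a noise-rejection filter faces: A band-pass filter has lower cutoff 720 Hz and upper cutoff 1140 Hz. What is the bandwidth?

Bandwidth = f_high - f_low
= 1140 Hz - 720 Hz = 420 Hz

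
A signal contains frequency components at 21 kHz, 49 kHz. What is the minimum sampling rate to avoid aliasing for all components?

The highest frequency component is f_max = 49 kHz.
Nyquist rate = 2 * f_max = 2 * 49 kHz = 98 kHz.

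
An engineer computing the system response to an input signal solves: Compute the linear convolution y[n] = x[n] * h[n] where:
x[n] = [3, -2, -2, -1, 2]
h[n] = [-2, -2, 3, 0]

y[n] = sum_k x[k]*h[n-k]. Output length = len(x) + len(h) - 1 = 5 + 4 - 1 = 8.
y[0] = 3*-2 = -6
y[1] = -2*-2 + 3*-2 = -2
y[2] = -2*-2 + -2*-2 + 3*3 = 17
y[3] = -1*-2 + -2*-2 + -2*3 + 3*0 = 0
y[4] = 2*-2 + -1*-2 + -2*3 + -2*0 = -8
y[5] = 2*-2 + -1*3 + -2*0 = -7
y[6] = 2*3 + -1*0 = 6
y[7] = 2*0 = 0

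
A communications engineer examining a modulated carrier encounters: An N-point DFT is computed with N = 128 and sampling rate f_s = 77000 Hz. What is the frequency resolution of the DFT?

DFT frequency resolution = f_s / N
= 77000 / 128 = 9625/16 Hz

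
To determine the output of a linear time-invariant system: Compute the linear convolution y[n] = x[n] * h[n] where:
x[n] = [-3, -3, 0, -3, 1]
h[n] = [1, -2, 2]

y[n] = sum_k x[k]*h[n-k]. Output length = len(x) + len(h) - 1 = 5 + 3 - 1 = 7.
y[0] = -3*1 = -3
y[1] = -3*1 + -3*-2 = 3
y[2] = 0*1 + -3*-2 + -3*2 = 0
y[3] = -3*1 + 0*-2 + -3*2 = -9
y[4] = 1*1 + -3*-2 + 0*2 = 7
y[5] = 1*-2 + -3*2 = -8
y[6] = 1*2 = 2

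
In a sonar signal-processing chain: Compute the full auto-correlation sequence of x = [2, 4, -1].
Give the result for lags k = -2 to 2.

r_xx[k] = sum_m x[m]*x[m+k], indexed from 0, for k = -2 to 2:
  r_xx[-2] = x[2]*x[0] = -2
  r_xx[-1] = x[1]*x[0] + x[2]*x[1] = 4
  r_xx[0] = x[0]*x[0] + x[1]*x[1] + x[2]*x[2] = 21
  r_xx[1] = x[0]*x[1] + x[1]*x[2] = 4
  r_xx[2] = x[0]*x[2] = -2
r_xx = [-2, 4, 21, 4, -2]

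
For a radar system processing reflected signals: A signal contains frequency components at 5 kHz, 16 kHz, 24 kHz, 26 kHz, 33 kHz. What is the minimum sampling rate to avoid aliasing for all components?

The highest frequency component is f_max = 33 kHz.
Nyquist rate = 2 * f_max = 2 * 33 kHz = 66 kHz.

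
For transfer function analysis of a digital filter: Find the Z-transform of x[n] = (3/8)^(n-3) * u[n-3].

Time-shifting property: if X(z) = Z{x[n]}, then Z{x[n-d]} = z^(-d) * X(z)
X(z) = z/(z - 3/8) for x[n] = (3/8)^n * u[n]
Z{x[n-3]} = z^(-3) * z/(z - 3/8) = z^(-2)/(z - 3/8)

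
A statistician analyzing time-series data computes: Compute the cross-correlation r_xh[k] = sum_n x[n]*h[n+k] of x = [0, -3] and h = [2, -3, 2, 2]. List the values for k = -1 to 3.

Both sequences indexed from 0 and zero outside their support.
Lags with overlap: k = -1 to 3.
  r_xh[-1] = x[1]*h[0] = -6
  r_xh[0] = x[0]*h[0] + x[1]*h[1] = 9
  r_xh[1] = x[0]*h[1] + x[1]*h[2] = -6
  r_xh[2] = x[0]*h[2] + x[1]*h[3] = -6
  r_xh[3] = x[0]*h[3] = 0
r_xh = [-6, 9, -6, -6, 0] (for k = -1, ..., 3)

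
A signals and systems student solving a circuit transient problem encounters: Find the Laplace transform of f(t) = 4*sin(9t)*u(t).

Standard pair: sin(wt)*u(t) <-> w/(s^2+w^2)
With w = 9: L{4*sin(9t)*u(t)} = 36/(s^2+81)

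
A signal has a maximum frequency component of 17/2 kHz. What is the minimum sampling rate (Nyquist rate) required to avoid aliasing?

By the Nyquist-Shannon sampling theorem,
the minimum sampling rate (Nyquist rate) must be at least 2 * f_max.
Nyquist rate = 2 * 17/2 kHz = 17 kHz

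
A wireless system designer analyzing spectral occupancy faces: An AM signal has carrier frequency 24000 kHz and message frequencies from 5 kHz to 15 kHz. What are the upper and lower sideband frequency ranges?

Upper sideband (USB) = fc + [fm_low, fm_high] = 24000 + [5, 15] = [24005, 24015] kHz
Lower sideband (LSB) = fc - [fm_high, fm_low] = 24000 - [15, 5] = [23985, 23995] kHz
Total occupied spectrum: 23985 kHz to 24015 kHz (plus carrier at 24000 kHz)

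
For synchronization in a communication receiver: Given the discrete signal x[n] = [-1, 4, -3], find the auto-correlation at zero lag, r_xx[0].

The auto-correlation at zero lag r_xx[0] equals the signal energy.
r_xx[0] = sum of x[n]^2 = (-1)^2 + 4^2 + (-3)^2
= 1 + 16 + 9 = 26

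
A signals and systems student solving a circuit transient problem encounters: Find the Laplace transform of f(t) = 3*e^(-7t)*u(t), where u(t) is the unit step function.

Standard Laplace transform pair:
e^(-at)*u(t) <-> 1/(s+a)
With a = 7: L{3*e^(-7t)*u(t)} = 3/(s+7), ROC: Re(s) > -7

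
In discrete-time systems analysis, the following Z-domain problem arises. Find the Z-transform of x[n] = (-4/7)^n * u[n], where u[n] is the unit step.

The Z-transform of a^n * u[n] is z/(z-a) for |z| > |a|.
Here a = -4/7, so X(z) = z/(z - (-4/7)) = 7z/(7z + 4)
ROC: |z| > 4/7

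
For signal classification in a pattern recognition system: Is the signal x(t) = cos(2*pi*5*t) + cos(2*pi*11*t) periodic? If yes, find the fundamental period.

f1 = 5 Hz, f2 = 11 Hz
Period T1 = 1/5, T2 = 1/11
Ratio T1/T2 = 11/5, which is rational.
The signal is periodic with fundamental period T = 1/GCD(5,11) = 1 s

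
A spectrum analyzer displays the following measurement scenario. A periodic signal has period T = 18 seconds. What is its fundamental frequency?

The fundamental frequency is the reciprocal of the period.
f = 1/T = 1/(18) = 1/18 Hz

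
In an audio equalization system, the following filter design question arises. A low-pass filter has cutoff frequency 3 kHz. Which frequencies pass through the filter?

A low-pass filter passes all frequencies below the cutoff frequency 3 kHz and attenuates higher frequencies.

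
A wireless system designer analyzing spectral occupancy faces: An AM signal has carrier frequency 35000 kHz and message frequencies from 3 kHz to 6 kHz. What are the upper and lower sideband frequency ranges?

Upper sideband (USB) = fc + [fm_low, fm_high] = 35000 + [3, 6] = [35003, 35006] kHz
Lower sideband (LSB) = fc - [fm_high, fm_low] = 35000 - [6, 3] = [34994, 34997] kHz
Total occupied spectrum: 34994 kHz to 35006 kHz (plus carrier at 35000 kHz)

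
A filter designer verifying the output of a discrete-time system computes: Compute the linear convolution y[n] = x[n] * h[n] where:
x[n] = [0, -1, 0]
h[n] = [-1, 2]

y[n] = sum_k x[k]*h[n-k]. Output length = len(x) + len(h) - 1 = 3 + 2 - 1 = 4.
y[0] = 0*-1 = 0
y[1] = -1*-1 + 0*2 = 1
y[2] = 0*-1 + -1*2 = -2
y[3] = 0*2 = 0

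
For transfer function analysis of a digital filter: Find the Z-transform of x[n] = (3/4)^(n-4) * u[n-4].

Time-shifting property: if X(z) = Z{x[n]}, then Z{x[n-d]} = z^(-d) * X(z)
X(z) = z/(z - 3/4) for x[n] = (3/4)^n * u[n]
Z{x[n-4]} = z^(-4) * z/(z - 3/4) = z^(-3)/(z - 3/4)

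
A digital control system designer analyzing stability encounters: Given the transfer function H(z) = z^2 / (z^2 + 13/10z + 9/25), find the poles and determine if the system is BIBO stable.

Poles are roots of the denominator: z^2 + 13/10z + 9/25 = 0.
Quadratic formula: z = [-(13/10) +/- sqrt((13/10)^2 - 4*(9/25))] / 2
Discriminant = 169/100 - 36/25 = 1/4; sqrt = 1/2.
z = (-13/10 +/- 1/2) / 2 => z = -2/5 or z = -9/10.
|p1| = 9/10, |p2| = 2/5.
For BIBO stability, all poles must lie inside the unit circle (|p| < 1).
System is STABLE since both |p| < 1.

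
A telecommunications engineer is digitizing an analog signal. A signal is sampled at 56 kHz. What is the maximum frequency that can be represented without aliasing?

The maximum frequency that can be represented without aliasing
is the Nyquist frequency: f_max = f_s / 2 = 56 kHz / 2 = 28 kHz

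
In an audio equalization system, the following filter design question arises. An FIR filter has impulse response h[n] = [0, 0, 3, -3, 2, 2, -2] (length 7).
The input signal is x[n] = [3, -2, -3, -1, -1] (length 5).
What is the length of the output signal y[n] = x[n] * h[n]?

For linear convolution, the output length is:
len(y) = len(x) + len(h) - 1 = 5 + 7 - 1 = 11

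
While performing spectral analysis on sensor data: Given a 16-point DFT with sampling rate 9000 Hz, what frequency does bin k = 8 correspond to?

The frequency of DFT bin k is: f_k = k * f_s / N
f_8 = 8 * 9000 / 16 = 4500 Hz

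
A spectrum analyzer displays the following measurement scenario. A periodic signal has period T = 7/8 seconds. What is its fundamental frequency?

The fundamental frequency is the reciprocal of the period.
f = 1/T = 1/(7/8) = 8/7 Hz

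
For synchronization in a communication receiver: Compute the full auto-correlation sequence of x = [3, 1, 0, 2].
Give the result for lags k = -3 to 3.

r_xx[k] = sum_m x[m]*x[m+k], indexed from 0, for k = -3 to 3:
  r_xx[-3] = x[3]*x[0] = 6
  r_xx[-2] = x[2]*x[0] + x[3]*x[1] = 2
  r_xx[-1] = x[1]*x[0] + x[2]*x[1] + x[3]*x[2] = 3
  r_xx[0] = x[0]*x[0] + x[1]*x[1] + x[2]*x[2] + x[3]*x[3] = 14
  r_xx[1] = x[0]*x[1] + x[1]*x[2] + x[2]*x[3] = 3
  r_xx[2] = x[0]*x[2] + x[1]*x[3] = 2
  r_xx[3] = x[0]*x[3] = 6
r_xx = [6, 2, 3, 14, 3, 2, 6]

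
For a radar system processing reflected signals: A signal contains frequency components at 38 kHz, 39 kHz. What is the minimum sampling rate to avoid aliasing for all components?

The highest frequency component is f_max = 39 kHz.
Nyquist rate = 2 * f_max = 2 * 39 kHz = 78 kHz.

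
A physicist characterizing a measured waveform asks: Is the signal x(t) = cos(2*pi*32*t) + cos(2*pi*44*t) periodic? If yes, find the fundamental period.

f1 = 32 Hz, f2 = 44 Hz
Period T1 = 1/32, T2 = 1/44
Ratio T1/T2 = 44/32, which is rational.
The signal is periodic with fundamental period T = 1/GCD(32,44) = 1/4 s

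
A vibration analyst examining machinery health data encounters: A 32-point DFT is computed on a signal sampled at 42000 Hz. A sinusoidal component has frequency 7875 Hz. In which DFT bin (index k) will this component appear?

DFT frequency resolution = f_s/N = 42000/32 = 2625/2 Hz
Bin index k = f_signal / resolution = 7875 / 2625/2 = 6
The signal frequency 7875 Hz falls in DFT bin k = 6.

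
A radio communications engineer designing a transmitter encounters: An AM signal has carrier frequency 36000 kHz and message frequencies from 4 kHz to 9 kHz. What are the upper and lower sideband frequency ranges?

Upper sideband (USB) = fc + [fm_low, fm_high] = 36000 + [4, 9] = [36004, 36009] kHz
Lower sideband (LSB) = fc - [fm_high, fm_low] = 36000 - [9, 4] = [35991, 35996] kHz
Total occupied spectrum: 35991 kHz to 36009 kHz (plus carrier at 36000 kHz)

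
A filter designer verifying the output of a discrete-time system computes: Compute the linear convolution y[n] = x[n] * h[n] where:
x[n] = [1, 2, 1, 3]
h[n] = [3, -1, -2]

y[n] = sum_k x[k]*h[n-k]. Output length = len(x) + len(h) - 1 = 4 + 3 - 1 = 6.
y[0] = 1*3 = 3
y[1] = 2*3 + 1*-1 = 5
y[2] = 1*3 + 2*-1 + 1*-2 = -1
y[3] = 3*3 + 1*-1 + 2*-2 = 4
y[4] = 3*-1 + 1*-2 = -5
y[5] = 3*-2 = -6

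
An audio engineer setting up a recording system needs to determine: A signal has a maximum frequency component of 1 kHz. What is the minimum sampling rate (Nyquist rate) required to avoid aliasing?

By the Nyquist-Shannon sampling theorem,
the minimum sampling rate (Nyquist rate) must be at least 2 * f_max.
Nyquist rate = 2 * 1 kHz = 2 kHz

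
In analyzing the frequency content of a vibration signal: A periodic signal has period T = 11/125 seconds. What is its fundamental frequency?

The fundamental frequency is the reciprocal of the period.
f = 1/T = 1/(11/125) = 125/11 Hz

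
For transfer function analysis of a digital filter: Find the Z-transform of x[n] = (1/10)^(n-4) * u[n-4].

Time-shifting property: if X(z) = Z{x[n]}, then Z{x[n-d]} = z^(-d) * X(z)
X(z) = z/(z - 1/10) for x[n] = (1/10)^n * u[n]
Z{x[n-4]} = z^(-4) * z/(z - 1/10) = z^(-3)/(z - 1/10)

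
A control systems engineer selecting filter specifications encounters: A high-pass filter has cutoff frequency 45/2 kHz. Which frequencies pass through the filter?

A high-pass filter passes all frequencies above the cutoff frequency 45/2 kHz and attenuates lower frequencies.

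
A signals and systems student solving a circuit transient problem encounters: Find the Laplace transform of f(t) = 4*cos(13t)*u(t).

Standard pair: cos(wt)*u(t) <-> s/(s^2+w^2)
With w = 13: L{4*cos(13t)*u(t)} = 4s/(s^2+169)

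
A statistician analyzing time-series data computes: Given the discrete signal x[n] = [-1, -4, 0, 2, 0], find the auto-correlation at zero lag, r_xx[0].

The auto-correlation at zero lag r_xx[0] equals the signal energy.
r_xx[0] = sum of x[n]^2 = (-1)^2 + (-4)^2 + 0^2 + 2^2 + 0^2
= 1 + 16 + 0 + 4 + 0 = 21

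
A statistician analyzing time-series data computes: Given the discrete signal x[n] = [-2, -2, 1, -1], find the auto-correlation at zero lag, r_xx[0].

The auto-correlation at zero lag r_xx[0] equals the signal energy.
r_xx[0] = sum of x[n]^2 = (-2)^2 + (-2)^2 + 1^2 + (-1)^2
= 4 + 4 + 1 + 1 = 10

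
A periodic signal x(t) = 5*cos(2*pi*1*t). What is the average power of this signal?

Average power of A*cos(wt) is A^2/2.
P = 5^2 / 2 = 25/2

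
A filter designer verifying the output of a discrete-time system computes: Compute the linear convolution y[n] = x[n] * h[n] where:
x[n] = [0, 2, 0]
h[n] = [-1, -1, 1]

y[n] = sum_k x[k]*h[n-k]. Output length = len(x) + len(h) - 1 = 3 + 3 - 1 = 5.
y[0] = 0*-1 = 0
y[1] = 2*-1 + 0*-1 = -2
y[2] = 0*-1 + 2*-1 + 0*1 = -2
y[3] = 0*-1 + 2*1 = 2
y[4] = 0*1 = 0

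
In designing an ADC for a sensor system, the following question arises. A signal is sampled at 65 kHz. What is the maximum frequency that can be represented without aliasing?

The maximum frequency that can be represented without aliasing
is the Nyquist frequency: f_max = f_s / 2 = 65 kHz / 2 = 65/2 kHz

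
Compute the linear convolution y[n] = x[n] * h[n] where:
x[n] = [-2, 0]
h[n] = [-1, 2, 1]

y[n] = sum_k x[k]*h[n-k]. Output length = len(x) + len(h) - 1 = 2 + 3 - 1 = 4.
y[0] = -2*-1 = 2
y[1] = 0*-1 + -2*2 = -4
y[2] = 0*2 + -2*1 = -2
y[3] = 0*1 = 0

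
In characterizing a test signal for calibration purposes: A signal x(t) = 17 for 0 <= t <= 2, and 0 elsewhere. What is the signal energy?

Energy = integral of |x(t)|^2 dt over the signal duration
= 17^2 * 2 = 289 * 2 = 578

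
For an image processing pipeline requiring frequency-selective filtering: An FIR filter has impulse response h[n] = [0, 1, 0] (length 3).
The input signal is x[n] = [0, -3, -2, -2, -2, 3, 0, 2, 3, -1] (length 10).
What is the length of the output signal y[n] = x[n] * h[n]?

For linear convolution, the output length is:
len(y) = len(x) + len(h) - 1 = 10 + 3 - 1 = 12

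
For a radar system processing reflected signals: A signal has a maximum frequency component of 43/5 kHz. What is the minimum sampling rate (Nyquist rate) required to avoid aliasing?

By the Nyquist-Shannon sampling theorem,
the minimum sampling rate (Nyquist rate) must be at least 2 * f_max.
Nyquist rate = 2 * 43/5 kHz = 86/5 kHz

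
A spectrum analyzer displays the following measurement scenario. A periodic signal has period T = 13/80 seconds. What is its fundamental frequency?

The fundamental frequency is the reciprocal of the period.
f = 1/T = 1/(13/80) = 80/13 Hz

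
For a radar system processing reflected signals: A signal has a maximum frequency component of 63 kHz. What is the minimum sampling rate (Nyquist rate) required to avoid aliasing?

By the Nyquist-Shannon sampling theorem,
the minimum sampling rate (Nyquist rate) must be at least 2 * f_max.
Nyquist rate = 2 * 63 kHz = 126 kHz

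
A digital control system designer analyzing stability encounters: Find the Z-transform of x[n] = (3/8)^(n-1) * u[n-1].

Time-shifting property: if X(z) = Z{x[n]}, then Z{x[n-d]} = z^(-d) * X(z)
X(z) = z/(z - 3/8) for x[n] = (3/8)^n * u[n]
Z{x[n-1]} = z^(-1) * z/(z - 3/8) = 1/(z - 3/8)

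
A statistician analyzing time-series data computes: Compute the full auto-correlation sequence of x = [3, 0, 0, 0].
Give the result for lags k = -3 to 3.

r_xx[k] = sum_m x[m]*x[m+k], indexed from 0, for k = -3 to 3:
  r_xx[-3] = x[3]*x[0] = 0
  r_xx[-2] = x[2]*x[0] + x[3]*x[1] = 0
  r_xx[-1] = x[1]*x[0] + x[2]*x[1] + x[3]*x[2] = 0
  r_xx[0] = x[0]*x[0] + x[1]*x[1] + x[2]*x[2] + x[3]*x[3] = 9
  r_xx[1] = x[0]*x[1] + x[1]*x[2] + x[2]*x[3] = 0
  r_xx[2] = x[0]*x[2] + x[1]*x[3] = 0
  r_xx[3] = x[0]*x[3] = 0
r_xx = [0, 0, 0, 9, 0, 0, 0]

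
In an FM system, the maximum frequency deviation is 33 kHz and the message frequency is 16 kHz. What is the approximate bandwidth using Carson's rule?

Carson's rule: BW = 2*(delta_f + f_m)
= 2*(33 + 16) kHz = 98 kHz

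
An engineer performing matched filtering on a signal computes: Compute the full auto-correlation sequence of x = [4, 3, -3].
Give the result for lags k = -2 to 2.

r_xx[k] = sum_m x[m]*x[m+k], indexed from 0, for k = -2 to 2:
  r_xx[-2] = x[2]*x[0] = -12
  r_xx[-1] = x[1]*x[0] + x[2]*x[1] = 3
  r_xx[0] = x[0]*x[0] + x[1]*x[1] + x[2]*x[2] = 34
  r_xx[1] = x[0]*x[1] + x[1]*x[2] = 3
  r_xx[2] = x[0]*x[2] = -12
r_xx = [-12, 3, 34, 3, -12]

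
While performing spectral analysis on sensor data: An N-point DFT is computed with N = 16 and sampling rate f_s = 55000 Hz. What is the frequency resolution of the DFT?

DFT frequency resolution = f_s / N
= 55000 / 16 = 6875/2 Hz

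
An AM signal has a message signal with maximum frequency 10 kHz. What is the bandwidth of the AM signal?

In AM (double-sideband), the bandwidth is twice the message frequency.
BW = 2 * f_m = 2 * 10 kHz = 20 kHz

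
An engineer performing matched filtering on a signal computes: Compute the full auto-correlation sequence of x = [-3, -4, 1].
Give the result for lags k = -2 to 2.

r_xx[k] = sum_m x[m]*x[m+k], indexed from 0, for k = -2 to 2:
  r_xx[-2] = x[2]*x[0] = -3
  r_xx[-1] = x[1]*x[0] + x[2]*x[1] = 8
  r_xx[0] = x[0]*x[0] + x[1]*x[1] + x[2]*x[2] = 26
  r_xx[1] = x[0]*x[1] + x[1]*x[2] = 8
  r_xx[2] = x[0]*x[2] = -3
r_xx = [-3, 8, 26, 8, -3]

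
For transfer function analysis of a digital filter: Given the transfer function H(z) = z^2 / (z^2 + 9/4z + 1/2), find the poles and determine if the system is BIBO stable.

Poles are roots of the denominator: z^2 + 9/4z + 1/2 = 0.
Quadratic formula: z = [-(9/4) +/- sqrt((9/4)^2 - 4*(1/2))] / 2
Discriminant = 81/16 - 2 = 49/16; sqrt = 7/4.
z = (-9/4 +/- 7/4) / 2 => z = -1/4 or z = -2.
|p1| = 2, |p2| = 1/4.
For BIBO stability, all poles must lie inside the unit circle (|p| < 1).
System is UNSTABLE since at least one |p| >= 1.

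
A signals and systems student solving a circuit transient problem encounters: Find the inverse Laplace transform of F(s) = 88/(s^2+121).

Standard pair: w/(s^2+w^2) <-> sin(wt)*u(t)
Recognize w^2 = 121, so w = 11; numerator 88 = 8*11.
f(t) = 8*sin(11t)*u(t)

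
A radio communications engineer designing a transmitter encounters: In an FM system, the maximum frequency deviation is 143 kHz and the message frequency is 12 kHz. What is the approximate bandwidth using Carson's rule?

Carson's rule: BW = 2*(delta_f + f_m)
= 2*(143 + 12) kHz = 310 kHz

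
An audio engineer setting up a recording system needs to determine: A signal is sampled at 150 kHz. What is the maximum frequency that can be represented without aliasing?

The maximum frequency that can be represented without aliasing
is the Nyquist frequency: f_max = f_s / 2 = 150 kHz / 2 = 75 kHz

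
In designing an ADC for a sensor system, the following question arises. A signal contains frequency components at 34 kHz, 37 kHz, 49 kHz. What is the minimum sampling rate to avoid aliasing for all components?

The highest frequency component is f_max = 49 kHz.
Nyquist rate = 2 * f_max = 2 * 49 kHz = 98 kHz.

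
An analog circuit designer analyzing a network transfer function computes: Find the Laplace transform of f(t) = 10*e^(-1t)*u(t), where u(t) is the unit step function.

Standard Laplace transform pair:
e^(-at)*u(t) <-> 1/(s+a)
With a = 1: L{10*e^(-1t)*u(t)} = 10/(s+1), ROC: Re(s) > -1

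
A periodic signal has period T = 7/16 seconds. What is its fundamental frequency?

The fundamental frequency is the reciprocal of the period.
f = 1/T = 1/(7/16) = 16/7 Hz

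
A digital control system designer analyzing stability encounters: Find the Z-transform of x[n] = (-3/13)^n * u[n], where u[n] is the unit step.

The Z-transform of a^n * u[n] is z/(z-a) for |z| > |a|.
Here a = -3/13, so X(z) = z/(z - (-3/13)) = 13z/(13z + 3)
ROC: |z| > 3/13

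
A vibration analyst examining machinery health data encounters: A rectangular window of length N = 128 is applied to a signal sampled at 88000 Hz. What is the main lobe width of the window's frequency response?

For a rectangular window of length N,
the main lobe width in frequency is 2*f_s/N.
= 2*88000/128 = 1375 Hz
This determines the minimum frequency separation for resolving two sinusoids.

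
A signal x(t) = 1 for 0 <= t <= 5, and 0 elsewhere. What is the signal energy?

Energy = integral of |x(t)|^2 dt over the signal duration
= 1^2 * 5 = 1 * 5 = 5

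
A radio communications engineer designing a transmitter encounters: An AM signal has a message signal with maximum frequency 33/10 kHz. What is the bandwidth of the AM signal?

In AM (double-sideband), the bandwidth is twice the message frequency.
BW = 2 * f_m = 2 * 33/10 kHz = 33/5 kHz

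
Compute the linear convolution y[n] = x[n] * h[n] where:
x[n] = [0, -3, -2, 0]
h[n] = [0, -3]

y[n] = sum_k x[k]*h[n-k]. Output length = len(x) + len(h) - 1 = 4 + 2 - 1 = 5.
y[0] = 0*0 = 0
y[1] = -3*0 + 0*-3 = 0
y[2] = -2*0 + -3*-3 = 9
y[3] = 0*0 + -2*-3 = 6
y[4] = 0*-3 = 0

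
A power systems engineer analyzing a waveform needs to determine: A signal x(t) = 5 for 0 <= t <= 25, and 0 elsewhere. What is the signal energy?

Energy = integral of |x(t)|^2 dt over the signal duration
= 5^2 * 25 = 25 * 25 = 625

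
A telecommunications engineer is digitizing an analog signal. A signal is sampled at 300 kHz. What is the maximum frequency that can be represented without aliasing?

The maximum frequency that can be represented without aliasing
is the Nyquist frequency: f_max = f_s / 2 = 300 kHz / 2 = 150 kHz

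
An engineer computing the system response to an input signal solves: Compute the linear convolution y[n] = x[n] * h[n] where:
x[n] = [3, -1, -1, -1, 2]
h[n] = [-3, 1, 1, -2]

y[n] = sum_k x[k]*h[n-k]. Output length = len(x) + len(h) - 1 = 5 + 4 - 1 = 8.
y[0] = 3*-3 = -9
y[1] = -1*-3 + 3*1 = 6
y[2] = -1*-3 + -1*1 + 3*1 = 5
y[3] = -1*-3 + -1*1 + -1*1 + 3*-2 = -5
y[4] = 2*-3 + -1*1 + -1*1 + -1*-2 = -6
y[5] = 2*1 + -1*1 + -1*-2 = 3
y[6] = 2*1 + -1*-2 = 4
y[7] = 2*-2 = -4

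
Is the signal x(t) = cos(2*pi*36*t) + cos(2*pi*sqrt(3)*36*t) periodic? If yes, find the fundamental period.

f1 = 36 Hz, f2 = 36*sqrt(3) Hz
Ratio f2/f1 = sqrt(3), which is irrational.
Since the frequency ratio is irrational, no common period exists.
The signal is not periodic.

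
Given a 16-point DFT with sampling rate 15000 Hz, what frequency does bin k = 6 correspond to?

The frequency of DFT bin k is: f_k = k * f_s / N
f_6 = 6 * 15000 / 16 = 5625 Hz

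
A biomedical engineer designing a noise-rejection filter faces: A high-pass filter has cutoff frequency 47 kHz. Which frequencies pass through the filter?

A high-pass filter passes all frequencies above the cutoff frequency 47 kHz and attenuates lower frequencies.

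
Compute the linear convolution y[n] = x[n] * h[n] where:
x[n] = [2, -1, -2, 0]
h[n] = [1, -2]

y[n] = sum_k x[k]*h[n-k]. Output length = len(x) + len(h) - 1 = 4 + 2 - 1 = 5.
y[0] = 2*1 = 2
y[1] = -1*1 + 2*-2 = -5
y[2] = -2*1 + -1*-2 = 0
y[3] = 0*1 + -2*-2 = 4
y[4] = 0*-2 = 0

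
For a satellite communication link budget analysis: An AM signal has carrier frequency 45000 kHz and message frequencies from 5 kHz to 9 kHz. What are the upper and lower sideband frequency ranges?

Upper sideband (USB) = fc + [fm_low, fm_high] = 45000 + [5, 9] = [45005, 45009] kHz
Lower sideband (LSB) = fc - [fm_high, fm_low] = 45000 - [9, 5] = [44991, 44995] kHz
Total occupied spectrum: 44991 kHz to 45009 kHz (plus carrier at 45000 kHz)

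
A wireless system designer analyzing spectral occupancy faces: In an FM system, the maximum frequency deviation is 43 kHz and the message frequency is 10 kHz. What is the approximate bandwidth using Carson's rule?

Carson's rule: BW = 2*(delta_f + f_m)
= 2*(43 + 10) kHz = 106 kHz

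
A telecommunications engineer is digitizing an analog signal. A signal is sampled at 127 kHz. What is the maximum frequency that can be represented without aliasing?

The maximum frequency that can be represented without aliasing
is the Nyquist frequency: f_max = f_s / 2 = 127 kHz / 2 = 127/2 kHz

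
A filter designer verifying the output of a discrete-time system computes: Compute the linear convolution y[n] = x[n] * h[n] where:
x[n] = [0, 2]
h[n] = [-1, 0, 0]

y[n] = sum_k x[k]*h[n-k]. Output length = len(x) + len(h) - 1 = 2 + 3 - 1 = 4.
y[0] = 0*-1 = 0
y[1] = 2*-1 + 0*0 = -2
y[2] = 2*0 + 0*0 = 0
y[3] = 2*0 = 0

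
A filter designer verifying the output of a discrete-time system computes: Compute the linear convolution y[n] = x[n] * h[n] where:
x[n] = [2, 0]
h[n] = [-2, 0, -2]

y[n] = sum_k x[k]*h[n-k]. Output length = len(x) + len(h) - 1 = 2 + 3 - 1 = 4.
y[0] = 2*-2 = -4
y[1] = 0*-2 + 2*0 = 0
y[2] = 0*0 + 2*-2 = -4
y[3] = 0*-2 = 0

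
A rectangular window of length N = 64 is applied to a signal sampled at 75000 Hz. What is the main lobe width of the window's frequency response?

For a rectangular window of length N,
the main lobe width in frequency is 2*f_s/N.
= 2*75000/64 = 9375/4 Hz
This determines the minimum frequency separation for resolving two sinusoids.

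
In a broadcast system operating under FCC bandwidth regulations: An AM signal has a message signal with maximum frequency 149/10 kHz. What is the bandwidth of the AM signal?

In AM (double-sideband), the bandwidth is twice the message frequency.
BW = 2 * f_m = 2 * 149/10 kHz = 149/5 kHz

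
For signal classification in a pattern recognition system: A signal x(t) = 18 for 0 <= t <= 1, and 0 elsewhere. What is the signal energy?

Energy = integral of |x(t)|^2 dt over the signal duration
= 18^2 * 1 = 324 * 1 = 324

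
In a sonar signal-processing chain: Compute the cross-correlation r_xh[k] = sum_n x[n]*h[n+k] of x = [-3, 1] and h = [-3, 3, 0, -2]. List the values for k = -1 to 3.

Both sequences indexed from 0 and zero outside their support.
Lags with overlap: k = -1 to 3.
  r_xh[-1] = x[1]*h[0] = -3
  r_xh[0] = x[0]*h[0] + x[1]*h[1] = 12
  r_xh[1] = x[0]*h[1] + x[1]*h[2] = -9
  r_xh[2] = x[0]*h[2] + x[1]*h[3] = -2
  r_xh[3] = x[0]*h[3] = 6
r_xh = [-3, 12, -9, -2, 6] (for k = -1, ..., 3)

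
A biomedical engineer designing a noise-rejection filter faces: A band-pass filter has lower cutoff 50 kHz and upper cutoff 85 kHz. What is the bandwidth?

Bandwidth = f_high - f_low
= 85 kHz - 50 kHz = 35 kHz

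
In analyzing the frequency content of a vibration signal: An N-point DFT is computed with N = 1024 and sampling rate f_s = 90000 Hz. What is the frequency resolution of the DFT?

DFT frequency resolution = f_s / N
= 90000 / 1024 = 5625/64 Hz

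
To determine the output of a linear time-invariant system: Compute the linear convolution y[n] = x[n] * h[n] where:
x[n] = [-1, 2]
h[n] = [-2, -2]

y[n] = sum_k x[k]*h[n-k]. Output length = len(x) + len(h) - 1 = 2 + 2 - 1 = 3.
y[0] = -1*-2 = 2
y[1] = 2*-2 + -1*-2 = -2
y[2] = 2*-2 = -4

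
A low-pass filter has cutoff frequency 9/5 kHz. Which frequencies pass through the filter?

A low-pass filter passes all frequencies below the cutoff frequency 9/5 kHz and attenuates higher frequencies.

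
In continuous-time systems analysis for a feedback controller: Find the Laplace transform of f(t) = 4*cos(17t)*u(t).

Standard pair: cos(wt)*u(t) <-> s/(s^2+w^2)
With w = 17: L{4*cos(17t)*u(t)} = 4s/(s^2+289)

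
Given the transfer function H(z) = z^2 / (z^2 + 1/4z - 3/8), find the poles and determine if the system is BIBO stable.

Poles are roots of the denominator: z^2 + 1/4z - 3/8 = 0.
Quadratic formula: z = [-(1/4) +/- sqrt((1/4)^2 - 4*(-3/8))] / 2
Discriminant = 1/16 + 3/2 = 25/16; sqrt = 5/4.
z = (-1/4 +/- 5/4) / 2 => z = 1/2 or z = -3/4.
|p1| = 1/2, |p2| = 3/4.
For BIBO stability, all poles must lie inside the unit circle (|p| < 1).
System is STABLE since both |p| < 1.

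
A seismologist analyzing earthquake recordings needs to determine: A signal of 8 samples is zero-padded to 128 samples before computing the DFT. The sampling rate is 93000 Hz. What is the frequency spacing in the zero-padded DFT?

Original DFT: N = 8, resolution = f_s/N = 93000/8 = 11625 Hz
Zero-padded DFT: N = 128, resolution = f_s/N = 93000/128 = 11625/16 Hz
Zero-padding interpolates the spectrum (finer frequency grid)
but does NOT improve the true spectral resolution (ability to resolve close frequencies).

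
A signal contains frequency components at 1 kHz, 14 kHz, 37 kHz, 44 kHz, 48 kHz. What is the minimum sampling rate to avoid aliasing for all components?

The highest frequency component is f_max = 48 kHz.
Nyquist rate = 2 * f_max = 2 * 48 kHz = 96 kHz.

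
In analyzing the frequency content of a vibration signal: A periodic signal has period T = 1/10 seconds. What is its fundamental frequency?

The fundamental frequency is the reciprocal of the period.
f = 1/T = 1/(1/10) = 10 Hz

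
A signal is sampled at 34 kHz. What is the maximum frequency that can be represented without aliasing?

The maximum frequency that can be represented without aliasing
is the Nyquist frequency: f_max = f_s / 2 = 34 kHz / 2 = 17 kHz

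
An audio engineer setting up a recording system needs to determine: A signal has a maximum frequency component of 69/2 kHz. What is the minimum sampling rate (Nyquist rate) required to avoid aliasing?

By the Nyquist-Shannon sampling theorem,
the minimum sampling rate (Nyquist rate) must be at least 2 * f_max.
Nyquist rate = 2 * 69/2 kHz = 69 kHz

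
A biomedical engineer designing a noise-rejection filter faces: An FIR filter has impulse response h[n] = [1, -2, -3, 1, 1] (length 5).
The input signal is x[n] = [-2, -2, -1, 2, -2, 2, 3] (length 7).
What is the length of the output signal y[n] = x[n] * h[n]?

For linear convolution, the output length is:
len(y) = len(x) + len(h) - 1 = 7 + 5 - 1 = 11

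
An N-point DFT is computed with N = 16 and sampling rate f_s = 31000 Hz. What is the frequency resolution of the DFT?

DFT frequency resolution = f_s / N
= 31000 / 16 = 3875/2 Hz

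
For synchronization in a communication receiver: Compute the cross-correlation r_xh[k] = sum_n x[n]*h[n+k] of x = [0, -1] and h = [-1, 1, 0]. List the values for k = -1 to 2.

Both sequences indexed from 0 and zero outside their support.
Lags with overlap: k = -1 to 2.
  r_xh[-1] = x[1]*h[0] = 1
  r_xh[0] = x[0]*h[0] + x[1]*h[1] = -1
  r_xh[1] = x[0]*h[1] + x[1]*h[2] = 0
  r_xh[2] = x[0]*h[2] = 0
r_xh = [1, -1, 0, 0] (for k = -1, ..., 2)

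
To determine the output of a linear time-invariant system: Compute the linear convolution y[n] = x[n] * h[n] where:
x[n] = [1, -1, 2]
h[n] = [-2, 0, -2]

y[n] = sum_k x[k]*h[n-k]. Output length = len(x) + len(h) - 1 = 3 + 3 - 1 = 5.
y[0] = 1*-2 = -2
y[1] = -1*-2 + 1*0 = 2
y[2] = 2*-2 + -1*0 + 1*-2 = -6
y[3] = 2*0 + -1*-2 = 2
y[4] = 2*-2 = -4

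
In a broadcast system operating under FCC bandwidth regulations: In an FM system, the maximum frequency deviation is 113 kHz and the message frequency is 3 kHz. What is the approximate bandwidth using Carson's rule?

Carson's rule: BW = 2*(delta_f + f_m)
= 2*(113 + 3) kHz = 232 kHz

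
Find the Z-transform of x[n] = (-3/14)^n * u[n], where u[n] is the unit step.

The Z-transform of a^n * u[n] is z/(z-a) for |z| > |a|.
Here a = -3/14, so X(z) = z/(z - (-3/14)) = 14z/(14z + 3)
ROC: |z| > 3/14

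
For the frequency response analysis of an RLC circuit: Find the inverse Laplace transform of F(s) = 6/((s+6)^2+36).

Standard pair: w/((s+a)^2+w^2) <-> e^(-at)*sin(wt)*u(t)
With a=6, w=6: f(t) = e^(-6t)*sin(6t)*u(t)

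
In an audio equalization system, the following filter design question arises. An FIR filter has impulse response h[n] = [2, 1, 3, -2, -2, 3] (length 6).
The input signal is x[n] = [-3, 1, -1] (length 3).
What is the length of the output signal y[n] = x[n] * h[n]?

For linear convolution, the output length is:
len(y) = len(x) + len(h) - 1 = 3 + 6 - 1 = 8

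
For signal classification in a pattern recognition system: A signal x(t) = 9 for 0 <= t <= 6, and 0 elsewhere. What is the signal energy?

Energy = integral of |x(t)|^2 dt over the signal duration
= 9^2 * 6 = 81 * 6 = 486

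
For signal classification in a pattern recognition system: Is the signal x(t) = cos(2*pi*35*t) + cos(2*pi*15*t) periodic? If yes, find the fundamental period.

f1 = 35 Hz, f2 = 15 Hz
Period T1 = 1/35, T2 = 1/15
Ratio T1/T2 = 15/35, which is rational.
The signal is periodic with fundamental period T = 1/GCD(35,15) = 1/5 s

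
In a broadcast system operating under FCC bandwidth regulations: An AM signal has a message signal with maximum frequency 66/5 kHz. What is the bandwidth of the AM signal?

In AM (double-sideband), the bandwidth is twice the message frequency.
BW = 2 * f_m = 2 * 66/5 kHz = 132/5 kHz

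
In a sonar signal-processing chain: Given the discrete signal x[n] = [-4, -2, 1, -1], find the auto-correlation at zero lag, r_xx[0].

The auto-correlation at zero lag r_xx[0] equals the signal energy.
r_xx[0] = sum of x[n]^2 = (-4)^2 + (-2)^2 + 1^2 + (-1)^2
= 16 + 4 + 1 + 1 = 22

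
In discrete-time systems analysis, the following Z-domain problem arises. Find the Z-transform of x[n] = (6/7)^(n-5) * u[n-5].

Time-shifting property: if X(z) = Z{x[n]}, then Z{x[n-d]} = z^(-d) * X(z)
X(z) = z/(z - 6/7) for x[n] = (6/7)^n * u[n]
Z{x[n-5]} = z^(-5) * z/(z - 6/7) = z^(-4)/(z - 6/7)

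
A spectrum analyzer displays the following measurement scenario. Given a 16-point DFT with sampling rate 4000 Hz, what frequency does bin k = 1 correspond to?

The frequency of DFT bin k is: f_k = k * f_s / N
f_1 = 1 * 4000 / 16 = 250 Hz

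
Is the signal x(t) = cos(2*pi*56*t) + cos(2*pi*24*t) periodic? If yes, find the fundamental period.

f1 = 56 Hz, f2 = 24 Hz
Period T1 = 1/56, T2 = 1/24
Ratio T1/T2 = 24/56, which is rational.
The signal is periodic with fundamental period T = 1/GCD(56,24) = 1/8 s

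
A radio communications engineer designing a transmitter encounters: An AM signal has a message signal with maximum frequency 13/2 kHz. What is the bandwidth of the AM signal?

In AM (double-sideband), the bandwidth is twice the message frequency.
BW = 2 * f_m = 2 * 13/2 kHz = 13 kHz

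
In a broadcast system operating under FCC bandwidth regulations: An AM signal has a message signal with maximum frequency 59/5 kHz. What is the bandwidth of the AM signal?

In AM (double-sideband), the bandwidth is twice the message frequency.
BW = 2 * f_m = 2 * 59/5 kHz = 118/5 kHz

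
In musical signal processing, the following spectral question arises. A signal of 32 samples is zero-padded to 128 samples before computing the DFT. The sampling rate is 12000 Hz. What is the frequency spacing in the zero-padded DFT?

Original DFT: N = 32, resolution = f_s/N = 12000/32 = 375 Hz
Zero-padded DFT: N = 128, resolution = f_s/N = 12000/128 = 375/4 Hz
Zero-padding interpolates the spectrum (finer frequency grid)
but does NOT improve the true spectral resolution (ability to resolve close frequencies).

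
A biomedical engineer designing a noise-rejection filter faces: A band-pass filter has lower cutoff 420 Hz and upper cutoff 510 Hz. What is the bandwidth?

Bandwidth = f_high - f_low
= 510 Hz - 420 Hz = 90 Hz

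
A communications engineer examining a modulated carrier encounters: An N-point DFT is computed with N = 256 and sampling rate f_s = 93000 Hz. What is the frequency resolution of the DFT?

DFT frequency resolution = f_s / N
= 93000 / 256 = 11625/32 Hz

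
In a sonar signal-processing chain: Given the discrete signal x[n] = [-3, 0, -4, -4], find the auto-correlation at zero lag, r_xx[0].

The auto-correlation at zero lag r_xx[0] equals the signal energy.
r_xx[0] = sum of x[n]^2 = (-3)^2 + 0^2 + (-4)^2 + (-4)^2
= 9 + 0 + 16 + 16 = 41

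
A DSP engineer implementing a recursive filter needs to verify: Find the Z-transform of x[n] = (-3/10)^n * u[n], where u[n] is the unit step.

The Z-transform of a^n * u[n] is z/(z-a) for |z| > |a|.
Here a = -3/10, so X(z) = z/(z - (-3/10)) = 10z/(10z + 3)
ROC: |z| > 3/10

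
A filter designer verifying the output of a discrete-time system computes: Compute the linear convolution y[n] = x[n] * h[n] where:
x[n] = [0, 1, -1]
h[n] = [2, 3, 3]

y[n] = sum_k x[k]*h[n-k]. Output length = len(x) + len(h) - 1 = 3 + 3 - 1 = 5.
y[0] = 0*2 = 0
y[1] = 1*2 + 0*3 = 2
y[2] = -1*2 + 1*3 + 0*3 = 1
y[3] = -1*3 + 1*3 = 0
y[4] = -1*3 = -3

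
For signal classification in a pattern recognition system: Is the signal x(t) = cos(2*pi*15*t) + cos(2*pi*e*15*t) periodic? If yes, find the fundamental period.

f1 = 15 Hz, f2 = 15*e Hz
Ratio f2/f1 = e, which is irrational.
Since the frequency ratio is irrational, no common period exists.
The signal is not periodic.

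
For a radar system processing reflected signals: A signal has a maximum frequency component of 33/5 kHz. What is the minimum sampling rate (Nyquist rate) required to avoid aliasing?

By the Nyquist-Shannon sampling theorem,
the minimum sampling rate (Nyquist rate) must be at least 2 * f_max.
Nyquist rate = 2 * 33/5 kHz = 66/5 kHz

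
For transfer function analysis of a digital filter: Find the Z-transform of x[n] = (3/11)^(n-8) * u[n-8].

Time-shifting property: if X(z) = Z{x[n]}, then Z{x[n-d]} = z^(-d) * X(z)
X(z) = z/(z - 3/11) for x[n] = (3/11)^n * u[n]
Z{x[n-8]} = z^(-8) * z/(z - 3/11) = z^(-7)/(z - 3/11)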